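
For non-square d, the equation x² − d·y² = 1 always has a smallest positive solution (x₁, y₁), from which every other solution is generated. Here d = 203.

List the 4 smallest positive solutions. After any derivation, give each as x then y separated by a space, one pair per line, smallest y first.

57 4
6497 456
740601 51980
84422017 5925264

d=203: √d = [14; 4,28] (ℓ=2, even), read p_1/q_1
a_0=14:  p_0=14·1+0=14,  q_0=14·0+1=1
a_1=4:  p_1=4·14+1=57,  q_1=4·1+0=4
→ (57, 4).  Check: 57²=3249, 203·4²=3248, difference 1.
n=2: (57,4)∘(57,4) = (57·57+203·4·4, 57·4+4·57) = (6497,456)
n=3: (6497,456)∘(57,4) = (57·6497+203·4·456, 57·456+4·6497) = (740601,51980)
n=4: (740601,51980)∘(57,4) = (57·740601+203·4·51980, 57·51980+4·740601) = (84422017,5925264)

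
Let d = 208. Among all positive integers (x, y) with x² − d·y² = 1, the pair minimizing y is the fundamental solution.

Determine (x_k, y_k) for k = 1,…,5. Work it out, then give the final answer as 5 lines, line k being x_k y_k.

√208 → a₀=14, period (2,2,1,2,2,28); ℓ=6 even so k=5
a_0=14:  p_0=14·1+0=14,  q_0=14·0+1=1
…
a_2=2:  p_2=2·29+14=72,  q_2=2·2+1=5
a_3=1:  p_3=1·72+29=101,  q_3=1·5+2=7
a_4=2:  p_4=2·101+72=274,  q_4=2·7+5=19
a_5=2:  p_5=2·274+101=649,  q_5=2·19+7=45
fundamental: x₁=649, y₁=45  (since 421201 − 208·2025 = 1)
(649+45√208)^2 = 842401 + 58410√208
(649+45√208)^3 = 1093435849 + 75816135√208
(649+45√208)^4 = 1419278889601 + 98409284820√208
(649+45√208)^5 = 1842222905266249 + 127735175880225√208

649 45
842401 58410
1093435849 75816135
1419278889601 98409284820
1842222905266249 127735175880225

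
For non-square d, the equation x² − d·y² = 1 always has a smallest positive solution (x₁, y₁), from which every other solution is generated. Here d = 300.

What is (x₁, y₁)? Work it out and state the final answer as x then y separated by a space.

d=300: √d = [17; 3,8,3,34] (ℓ=4, even), read p_3/q_3
k=0  a_k=17  p_k/q_k = 17/1
k=1  a_k=3  p_k/q_k = 52/3
k=2  a_k=8  p_k/q_k = 433/25
k=3  a_k=3  p_k/q_k = 1351/78
→ (1351, 78).  Check: 1351²=1825201, 300·78²=1825200, difference 1.

1351 78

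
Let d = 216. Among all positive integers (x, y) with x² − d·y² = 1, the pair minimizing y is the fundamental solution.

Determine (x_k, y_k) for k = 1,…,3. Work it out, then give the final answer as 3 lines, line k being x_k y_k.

485 33
470449 32010
456335045 31049667

√216 = [14; 1,2,3,2,1,28, …], period ℓ=6 (even) → k=5
k=0  a_k=14  p_k/q_k = 14/1
…
k=2  a_k=2  p_k/q_k = 44/3
k=3  a_k=3  p_k/q_k = 147/10
k=4  a_k=2  p_k/q_k = 338/23
k=5  a_k=1  p_k/q_k = 485/33
→ (485, 33).  Check: 485²=235225, 216·33²=235224, difference 1.
(485+33√216)^2 = 470449 + 32010√216
(485+33√216)^3 = 456335045 + 31049667√216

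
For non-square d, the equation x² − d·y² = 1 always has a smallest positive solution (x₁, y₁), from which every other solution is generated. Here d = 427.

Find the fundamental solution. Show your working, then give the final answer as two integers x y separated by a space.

d=427: √d = [20; 1,1,1,40] (ℓ=4, even), read p_3/q_3
step 0: (20, 1)  from 20·(1,0) + (0,1)
…
step 2: (41, 2)  from 1·(21,1) + (20,1)
step 3: (62, 3)  from 1·(41,2) + (21,1)
fundamental: x₁=62, y₁=3  (since 3844 − 427·9 = 1)

62 3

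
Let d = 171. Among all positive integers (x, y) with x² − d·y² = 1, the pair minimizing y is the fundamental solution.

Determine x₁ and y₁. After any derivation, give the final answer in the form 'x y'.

[13; 13,26] for √171; ℓ=2 ⇒ convergent index 1
k=0  a_k=13  p_k/q_k = 13/1
k=1  a_k=13  p_k/q_k = 170/13
(x₁, y₁) = (170, 13);  170² − 171·13² = 1 ✓

170 13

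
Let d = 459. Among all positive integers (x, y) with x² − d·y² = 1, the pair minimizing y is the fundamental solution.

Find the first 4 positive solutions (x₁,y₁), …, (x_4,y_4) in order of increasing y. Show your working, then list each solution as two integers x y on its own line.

499850 23331
499700044999 23324000700
499550134985000450 23317003499766669
499400269944005249820001 23310008398693414998600

[21; 2,2,1,4,21,4,1,2,2,42] for √459; ℓ=10 ⇒ convergent index 9
k=0  a_k=21  p_k/q_k = 21/1
k=1  a_k=2  p_k/q_k = 43/2
k=2  a_k=2  p_k/q_k = 107/5
k=3  a_k=1  p_k/q_k = 150/7
…
k=6  a_k=4  p_k/q_k = 60695/2833
…
k=8  a_k=2  p_k/q_k = 212079/9899
k=9  a_k=2  p_k/q_k = 499850/23331
→ (499850, 23331).  Check: 499850²=249850022500, 459·23331²=249850022499, difference 1.
(499850+23331√459)^2 = 499700044999 + 23324000700√459
(499850+23331√459)^3 = 499550134985000450 + 23317003499766669√459
(499850+23331√459)^4 = 499400269944005249820001 + 23310008398693414998600√459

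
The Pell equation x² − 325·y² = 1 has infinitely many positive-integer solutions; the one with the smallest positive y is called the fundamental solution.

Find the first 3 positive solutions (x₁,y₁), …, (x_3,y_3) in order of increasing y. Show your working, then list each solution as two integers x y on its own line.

√325 → a₀=18, period (36); ℓ=1 odd so k=1
k=0  a_k=18  p_k/q_k = 18/1
k=1  a_k=36  p_k/q_k = 649/36
→ (649, 36).  Check: 649²=421201, 325·36²=421200, difference 1.
k=2:  x_2 = 649·649+325·36·36 = 842401,  y_2 = 649·36+36·649 = 46728
k=3:  x_3 = 649·842401+325·36·46728 = 1093435849,  y_3 = 649·46728+36·842401 = 60652908

649 36
842401 46728
1093435849 60652908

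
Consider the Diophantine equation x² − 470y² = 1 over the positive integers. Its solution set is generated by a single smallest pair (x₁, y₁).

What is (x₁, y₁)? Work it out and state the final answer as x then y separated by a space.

√470 → a₀=21, period (1,2,8,2,1,42); ℓ=6 even so k=5
k=0  a_k=21  p_k/q_k = 21/1
k=1  a_k=1  p_k/q_k = 22/1
…
k=3  a_k=8  p_k/q_k = 542/25
k=4  a_k=2  p_k/q_k = 1149/53
k=5  a_k=1  p_k/q_k = 1691/78
→ (1691, 78).  Check: 1691²=2859481, 470·78²=2859480, difference 1.

1691 78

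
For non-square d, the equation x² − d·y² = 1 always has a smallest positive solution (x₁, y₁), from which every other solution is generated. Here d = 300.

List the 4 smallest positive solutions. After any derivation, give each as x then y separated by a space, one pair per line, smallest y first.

1351 78
3650401 210756
9863382151 569462634
26650854921601 1538687826312

√300 → a₀=17, period (3,8,3,34); ℓ=4 even so k=3
k=0  a_k=17  p_k/q_k = 17/1
k=1  a_k=3  p_k/q_k = 52/3
k=2  a_k=8  p_k/q_k = 433/25
k=3  a_k=3  p_k/q_k = 1351/78
fundamental: x₁=1351, y₁=78  (since 1825201 − 300·6084 = 1)
n=2: (1351,78)∘(1351,78) = (1351·1351+300·78·78, 1351·78+78·1351) = (3650401,210756)
n=3: (3650401,210756)∘(1351,78) = (1351·3650401+300·78·210756, 1351·210756+78·3650401) = (9863382151,569462634)
n=4: (9863382151,569462634)∘(1351,78) = (1351·9863382151+300·78·569462634, 1351·569462634+78·9863382151) = (26650854921601,1538687826312)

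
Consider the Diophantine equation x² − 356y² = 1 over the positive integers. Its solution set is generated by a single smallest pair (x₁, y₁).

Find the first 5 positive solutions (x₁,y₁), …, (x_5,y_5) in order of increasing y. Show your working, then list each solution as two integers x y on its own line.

500001 26500
500002000001 26500053000
500003000004500001 26500106000079500
500004000010000008000001 26500159000265000106000
500005000017500025000012500001 26500212000556500530000132500

d=356: √d = [18; 1,6,1,1,2,…,6,1,36] (ℓ=14, even), read p_13/q_13
a_0=18:  p_0=18·1+0=18,  q_0=18·0+1=1
…
a_3=1:  p_3=1·132+19=151,  q_3=1·7+1=8
a_4=1:  p_4=1·151+132=283,  q_4=1·8+7=15
…
a_12=6:  p_12=6·66019+37868=433982,  q_12=6·3499+2007=23001
a_13=1:  p_13=1·433982+66019=500001,  q_13=1·23001+3499=26500
(x₁, y₁) = (500001, 26500);  500001² − 356·26500² = 1 ✓
(x_2, y_2) = (500001·500001 + 356·26500·26500, 500001·26500 + 26500·500001) = (500002000001, 26500053000)
(x_3, y_3) = (500001·500002000001 + 356·26500·26500053000, 500001·26500053000 + 26500·500002000001) = (500003000004500001, 26500106000079500)
(x_4, y_4) = (500001·500003000004500001 + 356·26500·26500106000079500, 500001·26500106000079500 + 26500·500003000004500001) = (500004000010000008000001, 26500159000265000106000)
(x_5, y_5) = (500001·500004000010000008000001 + 356·26500·26500159000265000106000, 500001·26500159000265000106000 + 26500·500004000010000008000001) = (500005000017500025000012500001, 26500212000556500530000132500)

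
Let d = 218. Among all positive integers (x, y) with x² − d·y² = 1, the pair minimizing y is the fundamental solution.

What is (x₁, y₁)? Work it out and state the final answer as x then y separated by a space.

[14; 1,3,3,1,28] for √218; ℓ=5 ⇒ convergent index 9
step 0: (14, 1)  from 14·(1,0) + (0,1)
step 1: (15, 1)  from 1·(14,1) + (1,0)
step 2: (59, 4)  from 3·(15,1) + (14,1)
step 3: (192, 13)  from 3·(59,4) + (15,1)
step 4: (251, 17)  from 1·(192,13) + (59,4)
step 5: (7220, 489)  from 28·(251,17) + (192,13)
…
step 8: (96370, 6527)  from 3·(29633,2007) + (7471,506)
step 9: (126003, 8534)  from 1·(96370,6527) + (29633,2007)
→ (126003, 8534).  Check: 126003²=15876756009, 218·8534²=15876756008, difference 1.

126003 8534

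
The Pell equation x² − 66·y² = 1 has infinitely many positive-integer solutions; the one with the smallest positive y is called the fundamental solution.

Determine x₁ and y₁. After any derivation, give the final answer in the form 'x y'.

√66 = [8; 8,16, …], period ℓ=2 (even) → k=1
i=0: a=8 ⇒ p=8, q=1
i=1: a=8 ⇒ p=65, q=8
fundamental: x₁=65, y₁=8  (since 4225 − 66·64 = 1)

65 8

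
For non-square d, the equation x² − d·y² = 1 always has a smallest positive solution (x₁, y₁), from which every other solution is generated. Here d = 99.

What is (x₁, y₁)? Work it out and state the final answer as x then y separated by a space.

[9; 1,18] for √99; ℓ=2 ⇒ convergent index 1
i=0: a=9 ⇒ p=9, q=1
i=1: a=1 ⇒ p=10, q=1
→ (10, 1).  Check: 10²=100, 99·1²=99, difference 1.

10 1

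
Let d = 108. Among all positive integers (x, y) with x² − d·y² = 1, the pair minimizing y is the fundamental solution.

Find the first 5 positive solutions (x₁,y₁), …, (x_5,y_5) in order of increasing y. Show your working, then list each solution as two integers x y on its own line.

[10; 2,1,1,4,1,1,2,20] for √108; ℓ=8 ⇒ convergent index 7
a_0=10:  p_0=10·1+0=10,  q_0=10·0+1=1
a_1=2:  p_1=2·10+1=21,  q_1=2·1+0=2
…
a_3=1:  p_3=1·31+21=52,  q_3=1·3+2=5
a_4=4:  p_4=4·52+31=239,  q_4=4·5+3=23
a_5=1:  p_5=1·239+52=291,  q_5=1·23+5=28
a_6=1:  p_6=1·291+239=530,  q_6=1·28+23=51
a_7=2:  p_7=2·530+291=1351,  q_7=2·51+28=130
→ (1351, 130).  Check: 1351²=1825201, 108·130²=1825200, difference 1.
n=2: (1351,130)∘(1351,130) = (1351·1351+108·130·130, 1351·130+130·1351) = (3650401,351260)
n=3: (3650401,351260)∘(1351,130) = (1351·3650401+108·130·351260, 1351·351260+130·3650401) = (9863382151,949104390)
n=4: (9863382151,949104390)∘(1351,130) = (1351·9863382151+108·130·949104390, 1351·949104390+130·9863382151) = (26650854921601,2564479710520)
n=5: (26650854921601,2564479710520)∘(1351,130) = (1351·26650854921601+108·130·2564479710520, 1351·2564479710520+130·26650854921601) = (72010600134783751,6929223228720650)

1351 130
3650401 351260
9863382151 949104390
26650854921601 2564479710520
72010600134783751 6929223228720650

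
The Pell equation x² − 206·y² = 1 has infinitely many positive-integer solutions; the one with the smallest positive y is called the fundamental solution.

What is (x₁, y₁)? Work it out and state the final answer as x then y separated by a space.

√206 = [14; 2,1,5,14,5,1,2,28, …], period ℓ=8 (even) → k=7
step 0: (14, 1)  from 14·(1,0) + (0,1)
step 1: (29, 2)  from 2·(14,1) + (1,0)
…
step 3: (244, 17)  from 5·(43,3) + (29,2)
…
step 6: (20998, 1463)  from 1·(17539,1222) + (3459,241)
step 7: (59535, 4148)  from 2·(20998,1463) + (17539,1222)
(x₁, y₁) = (59535, 4148);  59535² − 206·4148² = 1 ✓

59535 4148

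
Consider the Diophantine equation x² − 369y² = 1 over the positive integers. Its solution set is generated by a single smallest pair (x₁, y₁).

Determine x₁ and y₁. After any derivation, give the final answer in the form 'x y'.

√369 → a₀=19, period (4,1,3,2,7,4,7,2,3,1,4,38); ℓ=12 even so k=11
k=0  a_k=19  p_k/q_k = 19/1
k=1  a_k=4  p_k/q_k = 77/4
…
k=4  a_k=2  p_k/q_k = 826/43
k=5  a_k=7  p_k/q_k = 6147/320
…
k=10  a_k=1  p_k/q_k = 1758061/91521
k=11  a_k=4  p_k/q_k = 8396801/437120
fundamental: x₁=8396801, y₁=437120  (since 70506267033601 − 369·191073894400 = 1)

8396801 437120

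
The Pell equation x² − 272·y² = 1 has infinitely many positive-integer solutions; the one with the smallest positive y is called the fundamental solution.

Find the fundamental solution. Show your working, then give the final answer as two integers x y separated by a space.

33 2

√272 = [16; 2,32, …], period ℓ=2 (even) → k=1
i=0: a=16 ⇒ p=16, q=1
i=1: a=2 ⇒ p=33, q=2
→ (33, 2).  Check: 33²=1089, 272·2²=1088, difference 1.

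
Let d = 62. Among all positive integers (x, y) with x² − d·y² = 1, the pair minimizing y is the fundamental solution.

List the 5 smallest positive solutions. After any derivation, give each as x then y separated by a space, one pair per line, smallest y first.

[7; 1,6,1,14] for √62; ℓ=4 ⇒ convergent index 3
k=0  a_k=7  p_k/q_k = 7/1
…
k=2  a_k=6  p_k/q_k = 55/7
k=3  a_k=1  p_k/q_k = 63/8
(x₁, y₁) = (63, 8);  63² − 62·8² = 1 ✓
k=2:  x_2 = 63·63+62·8·8 = 7937,  y_2 = 63·8+8·63 = 1008
k=3:  x_3 = 63·7937+62·8·1008 = 999999,  y_3 = 63·1008+8·7937 = 127000
k=4:  x_4 = 63·999999+62·8·127000 = 125991937,  y_4 = 63·127000+8·999999 = 16000992
k=5:  x_5 = 63·125991937+62·8·16000992 = 15873984063,  y_5 = 63·16000992+8·125991937 = 2015997992

63 8
7937 1008
999999 127000
125991937 16000992
15873984063 2015997992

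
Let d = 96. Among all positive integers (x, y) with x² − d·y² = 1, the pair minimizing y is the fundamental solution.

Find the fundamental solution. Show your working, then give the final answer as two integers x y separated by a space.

49 5

√96 = [9; 1,3,1,18, …], period ℓ=4 (even) → k=3
k=0  a_k=9  p_k/q_k = 9/1
k=1  a_k=1  p_k/q_k = 10/1
k=2  a_k=3  p_k/q_k = 39/4
k=3  a_k=1  p_k/q_k = 49/5
(x₁, y₁) = (49, 5);  49² − 96·5² = 1 ✓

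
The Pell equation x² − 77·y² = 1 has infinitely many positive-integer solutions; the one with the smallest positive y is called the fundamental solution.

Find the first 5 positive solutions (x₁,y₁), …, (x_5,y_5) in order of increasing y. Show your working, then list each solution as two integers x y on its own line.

√77 = [8; 1,3,2,3,1,16, …], period ℓ=6 (even) → k=5
i=0: a=8 ⇒ p=8, q=1
i=1: a=1 ⇒ p=9, q=1
…
i=3: a=2 ⇒ p=79, q=9
i=4: a=3 ⇒ p=272, q=31
i=5: a=1 ⇒ p=351, q=40
fundamental: x₁=351, y₁=40  (since 123201 − 77·1600 = 1)
(351+40√77)^2 = 246401 + 28080√77
(351+40√77)^3 = 172973151 + 19712120√77
(351+40√77)^4 = 121426905601 + 13837880160√77
(351+40√77)^5 = 85241514758751 + 9714172160200√77

351 40
246401 28080
172973151 19712120
121426905601 13837880160
85241514758751 9714172160200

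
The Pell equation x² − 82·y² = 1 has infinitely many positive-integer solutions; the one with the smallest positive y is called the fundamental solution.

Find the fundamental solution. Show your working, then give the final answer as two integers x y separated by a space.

163 18

√82 → a₀=9, period (18); ℓ=1 odd so k=1
step 0: (9, 1)  from 9·(1,0) + (0,1)
step 1: (163, 18)  from 18·(9,1) + (1,0)
→ (163, 18).  Check: 163²=26569, 82·18²=26568, difference 1.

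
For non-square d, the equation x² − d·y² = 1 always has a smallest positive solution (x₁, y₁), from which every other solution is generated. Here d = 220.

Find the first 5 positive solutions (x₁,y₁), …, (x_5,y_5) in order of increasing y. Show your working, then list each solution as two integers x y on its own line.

[14; 1,4,1,28] for √220; ℓ=4 ⇒ convergent index 3
i=0: a=14 ⇒ p=14, q=1
i=1: a=1 ⇒ p=15, q=1
i=2: a=4 ⇒ p=74, q=5
i=3: a=1 ⇒ p=89, q=6
→ (89, 6).  Check: 89²=7921, 220·6²=7920, difference 1.
(x_2, y_2) = (89·89 + 220·6·6, 89·6 + 6·89) = (15841, 1068)
(x_3, y_3) = (89·15841 + 220·6·1068, 89·1068 + 6·15841) = (2819609, 190098)
(x_4, y_4) = (89·2819609 + 220·6·190098, 89·190098 + 6·2819609) = (501874561, 33836376)
(x_5, y_5) = (89·501874561 + 220·6·33836376, 89·33836376 + 6·501874561) = (89330852249, 6022684830)

89 6
15841 1068
2819609 190098
501874561 33836376
89330852249 6022684830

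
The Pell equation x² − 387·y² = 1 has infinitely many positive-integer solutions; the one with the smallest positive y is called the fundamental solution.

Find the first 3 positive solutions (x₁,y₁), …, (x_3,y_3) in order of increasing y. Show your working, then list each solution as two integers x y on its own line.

d=387: √d = [19; 1,2,19,2,1,38] (ℓ=6, even), read p_5/q_5
step 0: (19, 1)  from 19·(1,0) + (0,1)
…
step 3: (1141, 58)  from 19·(59,3) + (20,1)
step 4: (2341, 119)  from 2·(1141,58) + (59,3)
step 5: (3482, 177)  from 1·(2341,119) + (1141,58)
fundamental: x₁=3482, y₁=177  (since 12124324 − 387·31329 = 1)
n=2: (3482,177)∘(3482,177) = (3482·3482+387·177·177, 3482·177+177·3482) = (24248647,1232628)
n=3: (24248647,1232628)∘(3482,177) = (3482·24248647+387·177·1232628, 3482·1232628+177·24248647) = (168867574226,8584021215)

3482 177
24248647 1232628
168867574226 8584021215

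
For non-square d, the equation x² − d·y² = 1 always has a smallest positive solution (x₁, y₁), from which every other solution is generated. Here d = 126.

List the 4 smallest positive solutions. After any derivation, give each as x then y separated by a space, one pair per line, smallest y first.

449 40
403201 35920
362074049 32256120
325142092801 28965959840

d=126: √d = [11; 4,2,4,22] (ℓ=4, even), read p_3/q_3
a_0=11:  p_0=11·1+0=11,  q_0=11·0+1=1
a_1=4:  p_1=4·11+1=45,  q_1=4·1+0=4
a_2=2:  p_2=2·45+11=101,  q_2=2·4+1=9
a_3=4:  p_3=4·101+45=449,  q_3=4·9+4=40
fundamental: x₁=449, y₁=40  (since 201601 − 126·1600 = 1)
(x_2, y_2) = (449·449 + 126·40·40, 449·40 + 40·449) = (403201, 35920)
(x_3, y_3) = (449·403201 + 126·40·35920, 449·35920 + 40·403201) = (362074049, 32256120)
(x_4, y_4) = (449·362074049 + 126·40·32256120, 449·32256120 + 40·362074049) = (325142092801, 28965959840)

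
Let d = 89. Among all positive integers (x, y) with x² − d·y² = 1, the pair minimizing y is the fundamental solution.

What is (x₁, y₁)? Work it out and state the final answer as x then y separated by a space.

d=89: √d = [9; 2,3,3,2,18] (ℓ=5, odd), read p_9/q_9
a_0=9:  p_0=9·1+0=9,  q_0=9·0+1=1
a_1=2:  p_1=2·9+1=19,  q_1=2·1+0=2
a_2=3:  p_2=3·19+9=66,  q_2=3·2+1=7
a_3=3:  p_3=3·66+19=217,  q_3=3·7+2=23
…
a_6=2:  p_6=2·9217+500=18934,  q_6=2·977+53=2007
a_7=3:  p_7=3·18934+9217=66019,  q_7=3·2007+977=6998
a_8=3:  p_8=3·66019+18934=216991,  q_8=3·6998+2007=23001
a_9=2:  p_9=2·216991+66019=500001,  q_9=2·23001+6998=53000
→ (500001, 53000).  Check: 500001²=250001000001, 89·53000²=250001000000, difference 1.

500001 53000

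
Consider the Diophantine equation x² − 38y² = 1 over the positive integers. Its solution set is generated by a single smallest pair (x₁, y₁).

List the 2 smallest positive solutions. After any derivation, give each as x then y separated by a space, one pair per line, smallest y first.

37 6
2737 444

[6; 6,12] for √38; ℓ=2 ⇒ convergent index 1
step 0: (6, 1)  from 6·(1,0) + (0,1)
step 1: (37, 6)  from 6·(6,1) + (1,0)
(x₁, y₁) = (37, 6);  37² − 38·6² = 1 ✓
(x_2, y_2) = (37·37 + 38·6·6, 37·6 + 6·37) = (2737, 444)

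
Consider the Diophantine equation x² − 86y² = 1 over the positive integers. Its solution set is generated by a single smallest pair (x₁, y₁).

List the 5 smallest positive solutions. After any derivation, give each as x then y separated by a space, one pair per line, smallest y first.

10405 1122
216528049 23348820
4505948689285 485888943078
93768792007492801 10111348882104360
1951328557169976499525 210417169750702788522

√86 = [9; 3,1,1,1,8,1,1,1,3,18, …], period ℓ=10 (even) → k=9
a_0=9:  p_0=9·1+0=9,  q_0=9·0+1=1
a_1=3:  p_1=3·9+1=28,  q_1=3·1+0=3
a_2=1:  p_2=1·28+9=37,  q_2=1·3+1=4
a_3=1:  p_3=1·37+28=65,  q_3=1·4+3=7
a_4=1:  p_4=1·65+37=102,  q_4=1·7+4=11
a_5=8:  p_5=8·102+65=881,  q_5=8·11+7=95
a_6=1:  p_6=1·881+102=983,  q_6=1·95+11=106
a_7=1:  p_7=1·983+881=1864,  q_7=1·106+95=201
a_8=1:  p_8=1·1864+983=2847,  q_8=1·201+106=307
a_9=3:  p_9=3·2847+1864=10405,  q_9=3·307+201=1122
(x₁, y₁) = (10405, 1122);  10405² − 86·1122² = 1 ✓
(10405+1122√86)^2 = 216528049 + 23348820√86
(10405+1122√86)^3 = 4505948689285 + 485888943078√86
(10405+1122√86)^4 = 93768792007492801 + 10111348882104360√86
(10405+1122√86)^5 = 1951328557169976499525 + 210417169750702788522√86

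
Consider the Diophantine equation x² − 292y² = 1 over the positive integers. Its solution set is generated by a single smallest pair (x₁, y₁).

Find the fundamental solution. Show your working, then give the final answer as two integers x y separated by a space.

2281249 133500

√292 → a₀=17, period (11,2,1,3,8,3,1,2,11,34); ℓ=10 even so k=9
k=0  a_k=17  p_k/q_k = 17/1
…
k=6  a_k=3  p_k/q_k = 55143/3227
…
k=8  a_k=2  p_k/q_k = 200767/11749
k=9  a_k=11  p_k/q_k = 2281249/133500
→ (2281249, 133500).  Check: 2281249²=5204097000001, 292·133500²=5204097000000, difference 1.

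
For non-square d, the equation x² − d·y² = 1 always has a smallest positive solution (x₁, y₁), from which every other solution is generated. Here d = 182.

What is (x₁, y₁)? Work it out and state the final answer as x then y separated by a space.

27 2

√182 → a₀=13, period (2,26); ℓ=2 even so k=1
a_0=13:  p_0=13·1+0=13,  q_0=13·0+1=1
a_1=2:  p_1=2·13+1=27,  q_1=2·1+0=2
(x₁, y₁) = (27, 2);  27² − 182·2² = 1 ✓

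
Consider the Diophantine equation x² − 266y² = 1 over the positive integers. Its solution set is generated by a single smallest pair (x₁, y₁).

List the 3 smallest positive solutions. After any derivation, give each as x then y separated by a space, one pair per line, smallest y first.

[16; 3,4,3,32] for √266; ℓ=4 ⇒ convergent index 3
a_0=16:  p_0=16·1+0=16,  q_0=16·0+1=1
a_1=3:  p_1=3·16+1=49,  q_1=3·1+0=3
a_2=4:  p_2=4·49+16=212,  q_2=4·3+1=13
a_3=3:  p_3=3·212+49=685,  q_3=3·13+3=42
(x₁, y₁) = (685, 42);  685² − 266·42² = 1 ✓
n=2: (685,42)∘(685,42) = (685·685+266·42·42, 685·42+42·685) = (938449,57540)
n=3: (938449,57540)∘(685,42) = (685·938449+266·42·57540, 685·57540+42·938449) = (1285674445,78829758)

685 42
938449 57540
1285674445 78829758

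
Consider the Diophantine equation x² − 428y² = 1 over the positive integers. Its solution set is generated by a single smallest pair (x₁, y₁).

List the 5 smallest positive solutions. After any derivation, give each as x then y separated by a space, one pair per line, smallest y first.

1850887 89466
6851565373537 331182912684
25362946559057703751 1225964295417811950
93887896135702420679780737 4538242753705644230486616
347551772829818329662915600223687 16799549031354731501369944644834

[20; 1,2,4,1,5,10,5,1,4,2,1,40] for √428; ℓ=12 ⇒ convergent index 11
k=0  a_k=20  p_k/q_k = 20/1
…
k=4  a_k=1  p_k/q_k = 331/16
…
k=6  a_k=10  p_k/q_k = 19571/946
…
k=10  a_k=2  p_k/q_k = 1273708/61567
k=11  a_k=1  p_k/q_k = 1850887/89466
(x₁, y₁) = (1850887, 89466);  1850887² − 428·89466² = 1 ✓
(x_2, y_2) = (1850887·1850887 + 428·89466·89466, 1850887·89466 + 89466·1850887) = (6851565373537, 331182912684)
(x_3, y_3) = (1850887·6851565373537 + 428·89466·331182912684, 1850887·331182912684 + 89466·6851565373537) = (25362946559057703751, 1225964295417811950)
(x_4, y_4) = (1850887·25362946559057703751 + 428·89466·1225964295417811950, 1850887·1225964295417811950 + 89466·25362946559057703751) = (93887896135702420679780737, 4538242753705644230486616)
(x_5, y_5) = (1850887·93887896135702420679780737 + 428·89466·4538242753705644230486616, 1850887·4538242753705644230486616 + 89466·93887896135702420679780737) = (347551772829818329662915600223687, 16799549031354731501369944644834)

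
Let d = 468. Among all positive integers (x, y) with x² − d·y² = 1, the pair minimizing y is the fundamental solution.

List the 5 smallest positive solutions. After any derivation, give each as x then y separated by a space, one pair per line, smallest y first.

649 30
842401 38940
1093435849 50544090
1419278889601 65606189880
1842222905266249 85156783920150

d=468: √d = [21; 1,1,1,2,1,1,1,42] (ℓ=8, even), read p_7/q_7
step 0: (21, 1)  from 21·(1,0) + (0,1)
…
step 3: (65, 3)  from 1·(43,2) + (22,1)
step 4: (173, 8)  from 2·(65,3) + (43,2)
…
step 6: (411, 19)  from 1·(238,11) + (173,8)
step 7: (649, 30)  from 1·(411,19) + (238,11)
(x₁, y₁) = (649, 30);  649² − 468·30² = 1 ✓
(649+30√468)^2 = 842401 + 38940√468
(649+30√468)^3 = 1093435849 + 50544090√468
(649+30√468)^4 = 1419278889601 + 65606189880√468
(649+30√468)^5 = 1842222905266249 + 85156783920150√468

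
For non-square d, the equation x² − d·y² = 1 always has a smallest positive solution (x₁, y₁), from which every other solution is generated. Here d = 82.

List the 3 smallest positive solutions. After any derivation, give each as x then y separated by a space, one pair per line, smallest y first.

163 18
53137 5868
17322499 1912950

√82 → a₀=9, period (18); ℓ=1 odd so k=1
k=0  a_k=9  p_k/q_k = 9/1
k=1  a_k=18  p_k/q_k = 163/18
(x₁, y₁) = (163, 18);  163² − 82·18² = 1 ✓
n=2: (163,18)∘(163,18) = (163·163+82·18·18, 163·18+18·163) = (53137,5868)
n=3: (53137,5868)∘(163,18) = (163·53137+82·18·5868, 163·5868+18·53137) = (17322499,1912950)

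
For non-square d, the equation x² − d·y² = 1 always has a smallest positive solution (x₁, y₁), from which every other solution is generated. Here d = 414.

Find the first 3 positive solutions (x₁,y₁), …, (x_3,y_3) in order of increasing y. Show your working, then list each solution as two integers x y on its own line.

√414 → a₀=20, period (2,1,7,2,7,1,2,40); ℓ=8 even so k=7
i=0: a=20 ⇒ p=20, q=1
i=1: a=2 ⇒ p=41, q=2
…
i=3: a=7 ⇒ p=468, q=23
i=4: a=2 ⇒ p=997, q=49
i=5: a=7 ⇒ p=7447, q=366
i=6: a=1 ⇒ p=8444, q=415
i=7: a=2 ⇒ p=24335, q=1196
fundamental: x₁=24335, y₁=1196  (since 592192225 − 414·1430416 = 1)
k=2:  x_2 = 24335·24335+414·1196·1196 = 1184384449,  y_2 = 24335·1196+1196·24335 = 58209320
k=3:  x_3 = 24335·1184384449+414·1196·58209320 = 57643991108495,  y_3 = 24335·58209320+1196·1184384449 = 2833047603204

24335 1196
1184384449 58209320
57643991108495 2833047603204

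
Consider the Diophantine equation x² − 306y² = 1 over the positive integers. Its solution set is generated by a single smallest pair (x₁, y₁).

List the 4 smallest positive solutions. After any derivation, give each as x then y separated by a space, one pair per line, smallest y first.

√306 = [17; 2,34, …], period ℓ=2 (even) → k=1
step 0: (17, 1)  from 17·(1,0) + (0,1)
step 1: (35, 2)  from 2·(17,1) + (1,0)
fundamental: x₁=35, y₁=2  (since 1225 − 306·4 = 1)
(35+2√306)^2 = 2449 + 140√306
(35+2√306)^3 = 171395 + 9798√306
(35+2√306)^4 = 11995201 + 685720√306

35 2
2449 140
171395 9798
11995201 685720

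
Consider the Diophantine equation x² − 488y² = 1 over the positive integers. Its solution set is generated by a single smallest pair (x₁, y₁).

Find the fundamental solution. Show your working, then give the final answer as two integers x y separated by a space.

243 11

d=488: √d = [22; 11,44] (ℓ=2, even), read p_1/q_1
step 0: (22, 1)  from 22·(1,0) + (0,1)
step 1: (243, 11)  from 11·(22,1) + (1,0)
→ (243, 11).  Check: 243²=59049, 488·11²=59048, difference 1.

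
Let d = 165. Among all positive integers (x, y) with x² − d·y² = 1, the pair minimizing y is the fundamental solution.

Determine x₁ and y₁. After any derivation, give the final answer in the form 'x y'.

√165 = [12; 1,5,2,5,1,24, …], period ℓ=6 (even) → k=5
a_0=12:  p_0=12·1+0=12,  q_0=12·0+1=1
…
a_2=5:  p_2=5·13+12=77,  q_2=5·1+1=6
…
a_4=5:  p_4=5·167+77=912,  q_4=5·13+6=71
a_5=1:  p_5=1·912+167=1079,  q_5=1·71+13=84
(x₁, y₁) = (1079, 84);  1079² − 165·84² = 1 ✓

1079 84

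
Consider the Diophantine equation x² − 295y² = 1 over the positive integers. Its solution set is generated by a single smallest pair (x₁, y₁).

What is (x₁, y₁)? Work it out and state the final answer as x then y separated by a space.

2024999 117900

√295 → a₀=17, period (5,1,2,3,2,6,2,3,2,1,5,34); ℓ=12 even so k=11
step 0: (17, 1)  from 17·(1,0) + (0,1)
step 1: (86, 5)  from 5·(17,1) + (1,0)
step 2: (103, 6)  from 1·(86,5) + (17,1)
step 3: (292, 17)  from 2·(103,6) + (86,5)
step 4: (979, 57)  from 3·(292,17) + (103,6)
step 5: (2250, 131)  from 2·(979,57) + (292,17)
step 6: (14479, 843)  from 6·(2250,131) + (979,57)
…
step 8: (108103, 6294)  from 3·(31208,1817) + (14479,843)
step 9: (247414, 14405)  from 2·(108103,6294) + (31208,1817)
step 10: (355517, 20699)  from 1·(247414,14405) + (108103,6294)
step 11: (2024999, 117900)  from 5·(355517,20699) + (247414,14405)
→ (2024999, 117900).  Check: 2024999²=4100620950001, 295·117900²=4100620950000, difference 1.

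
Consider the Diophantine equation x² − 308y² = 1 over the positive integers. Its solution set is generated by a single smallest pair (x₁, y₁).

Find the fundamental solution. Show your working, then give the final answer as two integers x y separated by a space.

√308 = [17; 1,1,4,1,1,34, …], period ℓ=6 (even) → k=5
step 0: (17, 1)  from 17·(1,0) + (0,1)
step 1: (18, 1)  from 1·(17,1) + (1,0)
step 2: (35, 2)  from 1·(18,1) + (17,1)
step 3: (158, 9)  from 4·(35,2) + (18,1)
step 4: (193, 11)  from 1·(158,9) + (35,2)
step 5: (351, 20)  from 1·(193,11) + (158,9)
fundamental: x₁=351, y₁=20  (since 123201 − 308·400 = 1)

351 20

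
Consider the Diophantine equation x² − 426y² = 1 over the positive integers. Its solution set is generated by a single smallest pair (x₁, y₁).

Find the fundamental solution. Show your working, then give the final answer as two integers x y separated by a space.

88751 4300

[20; 1,1,1,3,2,6,2,3,1,1,1,40] for √426; ℓ=12 ⇒ convergent index 11
i=0: a=20 ⇒ p=20, q=1
i=1: a=1 ⇒ p=21, q=1
…
i=3: a=1 ⇒ p=62, q=3
i=4: a=3 ⇒ p=227, q=11
i=5: a=2 ⇒ p=516, q=25
i=6: a=6 ⇒ p=3323, q=161
i=7: a=2 ⇒ p=7162, q=347
…
i=9: a=1 ⇒ p=31971, q=1549
i=10: a=1 ⇒ p=56780, q=2751
i=11: a=1 ⇒ p=88751, q=4300
fundamental: x₁=88751, y₁=4300  (since 7876740001 − 426·18490000 = 1)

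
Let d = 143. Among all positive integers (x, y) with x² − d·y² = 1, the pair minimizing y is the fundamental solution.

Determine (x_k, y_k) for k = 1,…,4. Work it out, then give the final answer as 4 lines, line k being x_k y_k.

√143 = [11; 1,22, …], period ℓ=2 (even) → k=1
k=0  a_k=11  p_k/q_k = 11/1
k=1  a_k=1  p_k/q_k = 12/1
fundamental: x₁=12, y₁=1  (since 144 − 143·1 = 1)
n=2: (12,1)∘(12,1) = (12·12+143·1·1, 12·1+1·12) = (287,24)
n=3: (287,24)∘(12,1) = (12·287+143·1·24, 12·24+1·287) = (6876,575)
n=4: (6876,575)∘(12,1) = (12·6876+143·1·575, 12·575+1·6876) = (164737,13776)

12 1
287 24
6876 575
164737 13776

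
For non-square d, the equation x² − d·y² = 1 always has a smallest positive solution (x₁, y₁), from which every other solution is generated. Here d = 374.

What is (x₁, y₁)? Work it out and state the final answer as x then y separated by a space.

3365 174

[19; 2,1,18,1,2,38] for √374; ℓ=6 ⇒ convergent index 5
i=0: a=19 ⇒ p=19, q=1
i=1: a=2 ⇒ p=39, q=2
i=2: a=1 ⇒ p=58, q=3
i=3: a=18 ⇒ p=1083, q=56
i=4: a=1 ⇒ p=1141, q=59
i=5: a=2 ⇒ p=3365, q=174
→ (3365, 174).  Check: 3365²=11323225, 374·174²=11323224, difference 1.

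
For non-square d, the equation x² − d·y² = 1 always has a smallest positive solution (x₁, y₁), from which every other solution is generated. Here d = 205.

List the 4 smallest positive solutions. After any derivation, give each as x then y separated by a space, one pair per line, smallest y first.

39689 2772
3150433441 220035816
250075105640009 17466002999676
19850461732342200961 1386416385888245712

√205 = [14; 3,6,1,4,1,6,3,28, …], period ℓ=8 (even) → k=7
step 0: (14, 1)  from 14·(1,0) + (0,1)
…
step 4: (1532, 107)  from 4·(315,22) + (272,19)
…
step 6: (12614, 881)  from 6·(1847,129) + (1532,107)
step 7: (39689, 2772)  from 3·(12614,881) + (1847,129)
fundamental: x₁=39689, y₁=2772  (since 1575216721 − 205·7683984 = 1)
(x_2, y_2) = (39689·39689 + 205·2772·2772, 39689·2772 + 2772·39689) = (3150433441, 220035816)
(x_3, y_3) = (39689·3150433441 + 205·2772·220035816, 39689·220035816 + 2772·3150433441) = (250075105640009, 17466002999676)
(x_4, y_4) = (39689·250075105640009 + 205·2772·17466002999676, 39689·17466002999676 + 2772·250075105640009) = (19850461732342200961, 1386416385888245712)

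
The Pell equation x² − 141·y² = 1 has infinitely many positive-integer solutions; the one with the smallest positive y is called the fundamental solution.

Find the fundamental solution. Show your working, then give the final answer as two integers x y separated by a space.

d=141: √d = [11; 1,6,1,22] (ℓ=4, even), read p_3/q_3
step 0: (11, 1)  from 11·(1,0) + (0,1)
step 1: (12, 1)  from 1·(11,1) + (1,0)
step 2: (83, 7)  from 6·(12,1) + (11,1)
step 3: (95, 8)  from 1·(83,7) + (12,1)
fundamental: x₁=95, y₁=8  (since 9025 − 141·64 = 1)

95 8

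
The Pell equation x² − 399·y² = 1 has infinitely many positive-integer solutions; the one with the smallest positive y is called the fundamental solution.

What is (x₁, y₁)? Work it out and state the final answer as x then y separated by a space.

20 1

d=399: √d = [19; 1,38] (ℓ=2, even), read p_1/q_1
step 0: (19, 1)  from 19·(1,0) + (0,1)
step 1: (20, 1)  from 1·(19,1) + (1,0)
→ (20, 1).  Check: 20²=400, 399·1²=399, difference 1.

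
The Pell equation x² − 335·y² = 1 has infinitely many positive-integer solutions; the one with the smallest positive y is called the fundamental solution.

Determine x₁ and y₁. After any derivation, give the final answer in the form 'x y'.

604 33

√335 = [18; 3,3,3,36, …], period ℓ=4 (even) → k=3
i=0: a=18 ⇒ p=18, q=1
i=1: a=3 ⇒ p=55, q=3
i=2: a=3 ⇒ p=183, q=10
i=3: a=3 ⇒ p=604, q=33
fundamental: x₁=604, y₁=33  (since 364816 − 335·1089 = 1)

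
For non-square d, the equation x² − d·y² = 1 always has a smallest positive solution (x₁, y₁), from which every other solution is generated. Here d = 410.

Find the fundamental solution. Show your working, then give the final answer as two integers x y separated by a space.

81 4

d=410: √d = [20; 4,40] (ℓ=2, even), read p_1/q_1
step 0: (20, 1)  from 20·(1,0) + (0,1)
step 1: (81, 4)  from 4·(20,1) + (1,0)
→ (81, 4).  Check: 81²=6561, 410·4²=6560, difference 1.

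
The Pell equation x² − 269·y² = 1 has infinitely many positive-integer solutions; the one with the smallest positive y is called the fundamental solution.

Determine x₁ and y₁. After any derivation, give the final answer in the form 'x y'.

13449 820

d=269: √d = [16; 2,2,32] (ℓ=3, odd), read p_5/q_5
i=0: a=16 ⇒ p=16, q=1
i=1: a=2 ⇒ p=33, q=2
i=2: a=2 ⇒ p=82, q=5
i=3: a=32 ⇒ p=2657, q=162
i=4: a=2 ⇒ p=5396, q=329
i=5: a=2 ⇒ p=13449, q=820
fundamental: x₁=13449, y₁=820  (since 180875601 − 269·672400 = 1)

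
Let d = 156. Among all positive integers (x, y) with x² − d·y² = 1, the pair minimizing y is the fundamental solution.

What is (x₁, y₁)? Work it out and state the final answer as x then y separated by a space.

√156 = [12; 2,24, …], period ℓ=2 (even) → k=1
a_0=12:  p_0=12·1+0=12,  q_0=12·0+1=1
a_1=2:  p_1=2·12+1=25,  q_1=2·1+0=2
fundamental: x₁=25, y₁=2  (since 625 − 156·4 = 1)

25 2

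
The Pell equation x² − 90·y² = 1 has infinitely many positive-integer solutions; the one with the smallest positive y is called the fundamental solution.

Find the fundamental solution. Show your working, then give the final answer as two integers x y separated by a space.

√90 = [9; 2,18, …], period ℓ=2 (even) → k=1
step 0: (9, 1)  from 9·(1,0) + (0,1)
step 1: (19, 2)  from 2·(9,1) + (1,0)
→ (19, 2).  Check: 19²=361, 90·2²=360, difference 1.

19 2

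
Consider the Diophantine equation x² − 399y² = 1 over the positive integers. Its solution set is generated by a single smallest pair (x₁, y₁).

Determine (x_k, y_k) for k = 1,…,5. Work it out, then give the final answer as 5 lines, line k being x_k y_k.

20 1
799 40
31940 1599
1276801 63920
51040100 2555201

√399 → a₀=19, period (1,38); ℓ=2 even so k=1
a_0=19:  p_0=19·1+0=19,  q_0=19·0+1=1
a_1=1:  p_1=1·19+1=20,  q_1=1·1+0=1
(x₁, y₁) = (20, 1);  20² − 399·1² = 1 ✓
k=2:  x_2 = 20·20+399·1·1 = 799,  y_2 = 20·1+1·20 = 40
k=3:  x_3 = 20·799+399·1·40 = 31940,  y_3 = 20·40+1·799 = 1599
k=4:  x_4 = 20·31940+399·1·1599 = 1276801,  y_4 = 20·1599+1·31940 = 63920
k=5:  x_5 = 20·1276801+399·1·63920 = 51040100,  y_5 = 20·63920+1·1276801 = 2555201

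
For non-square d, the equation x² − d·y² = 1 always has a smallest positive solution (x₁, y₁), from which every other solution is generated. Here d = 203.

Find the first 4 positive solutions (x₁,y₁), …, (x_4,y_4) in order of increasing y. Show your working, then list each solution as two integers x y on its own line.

57 4
6497 456
740601 51980
84422017 5925264

[14; 4,28] for √203; ℓ=2 ⇒ convergent index 1
k=0  a_k=14  p_k/q_k = 14/1
k=1  a_k=4  p_k/q_k = 57/4
fundamental: x₁=57, y₁=4  (since 3249 − 203·16 = 1)
k=2:  x_2 = 57·57+203·4·4 = 6497,  y_2 = 57·4+4·57 = 456
k=3:  x_3 = 57·6497+203·4·456 = 740601,  y_3 = 57·456+4·6497 = 51980
k=4:  x_4 = 57·740601+203·4·51980 = 84422017,  y_4 = 57·51980+4·740601 = 5925264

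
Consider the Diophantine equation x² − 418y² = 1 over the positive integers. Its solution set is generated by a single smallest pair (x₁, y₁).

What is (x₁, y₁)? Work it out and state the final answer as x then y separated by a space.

33857 1656

[20; 2,4,20,4,2,40] for √418; ℓ=6 ⇒ convergent index 5
k=0  a_k=20  p_k/q_k = 20/1
…
k=2  a_k=4  p_k/q_k = 184/9
…
k=4  a_k=4  p_k/q_k = 15068/737
k=5  a_k=2  p_k/q_k = 33857/1656
→ (33857, 1656).  Check: 33857²=1146296449, 418·1656²=1146296448, difference 1.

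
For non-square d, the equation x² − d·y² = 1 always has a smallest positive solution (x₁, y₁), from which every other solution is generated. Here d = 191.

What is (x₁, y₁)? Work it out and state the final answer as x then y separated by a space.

8994000 650783

√191 = [13; 1,4,1,1,3,…,4,1,26, …], period ℓ=16 (even) → k=15
step 0: (13, 1)  from 13·(1,0) + (0,1)
step 1: (14, 1)  from 1·(13,1) + (1,0)
step 2: (69, 5)  from 4·(14,1) + (13,1)
…
step 7: (2999, 217)  from 2·(1230,89) + (539,39)
…
step 10: (207083, 14984)  from 2·(83433,6037) + (40217,2910)
…
step 13: (1616447, 116962)  from 1·(911765,65973) + (704682,50989)
step 14: (7377553, 533821)  from 4·(1616447,116962) + (911765,65973)
step 15: (8994000, 650783)  from 1·(7377553,533821) + (1616447,116962)
→ (8994000, 650783).  Check: 8994000²=80892036000000, 191·650783²=80892035999999, difference 1.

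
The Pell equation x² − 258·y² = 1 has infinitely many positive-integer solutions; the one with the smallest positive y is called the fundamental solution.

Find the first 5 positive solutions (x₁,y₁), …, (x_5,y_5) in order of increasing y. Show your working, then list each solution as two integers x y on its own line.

257 16
132097 8224
67897601 4227120
34899234817 2172731456
17938138798337 1116779741264

√258 = [16; 16,32, …], period ℓ=2 (even) → k=1
k=0  a_k=16  p_k/q_k = 16/1
k=1  a_k=16  p_k/q_k = 257/16
→ (257, 16).  Check: 257²=66049, 258·16²=66048, difference 1.
(x_2, y_2) = (257·257 + 258·16·16, 257·16 + 16·257) = (132097, 8224)
(x_3, y_3) = (257·132097 + 258·16·8224, 257·8224 + 16·132097) = (67897601, 4227120)
(x_4, y_4) = (257·67897601 + 258·16·4227120, 257·4227120 + 16·67897601) = (34899234817, 2172731456)
(x_5, y_5) = (257·34899234817 + 258·16·2172731456, 257·2172731456 + 16·34899234817) = (17938138798337, 1116779741264)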